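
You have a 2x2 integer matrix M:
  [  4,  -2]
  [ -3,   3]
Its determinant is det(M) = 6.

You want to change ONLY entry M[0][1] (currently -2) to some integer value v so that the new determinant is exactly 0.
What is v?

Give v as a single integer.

Answer: -4

Derivation:
det is linear in entry M[0][1]: det = old_det + (v - -2) * C_01
Cofactor C_01 = 3
Want det = 0: 6 + (v - -2) * 3 = 0
  (v - -2) = -6 / 3 = -2
  v = -2 + (-2) = -4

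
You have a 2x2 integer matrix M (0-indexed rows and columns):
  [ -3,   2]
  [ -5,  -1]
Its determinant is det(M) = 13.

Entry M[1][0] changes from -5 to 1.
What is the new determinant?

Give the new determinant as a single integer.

det is linear in row 1: changing M[1][0] by delta changes det by delta * cofactor(1,0).
Cofactor C_10 = (-1)^(1+0) * minor(1,0) = -2
Entry delta = 1 - -5 = 6
Det delta = 6 * -2 = -12
New det = 13 + -12 = 1

Answer: 1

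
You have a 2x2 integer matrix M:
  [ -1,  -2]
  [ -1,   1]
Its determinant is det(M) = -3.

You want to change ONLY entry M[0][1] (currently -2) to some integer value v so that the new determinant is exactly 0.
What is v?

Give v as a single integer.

det is linear in entry M[0][1]: det = old_det + (v - -2) * C_01
Cofactor C_01 = 1
Want det = 0: -3 + (v - -2) * 1 = 0
  (v - -2) = 3 / 1 = 3
  v = -2 + (3) = 1

Answer: 1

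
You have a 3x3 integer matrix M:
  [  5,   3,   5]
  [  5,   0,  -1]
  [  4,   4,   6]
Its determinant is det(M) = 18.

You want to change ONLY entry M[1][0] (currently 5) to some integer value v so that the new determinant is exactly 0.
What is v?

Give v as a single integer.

det is linear in entry M[1][0]: det = old_det + (v - 5) * C_10
Cofactor C_10 = 2
Want det = 0: 18 + (v - 5) * 2 = 0
  (v - 5) = -18 / 2 = -9
  v = 5 + (-9) = -4

Answer: -4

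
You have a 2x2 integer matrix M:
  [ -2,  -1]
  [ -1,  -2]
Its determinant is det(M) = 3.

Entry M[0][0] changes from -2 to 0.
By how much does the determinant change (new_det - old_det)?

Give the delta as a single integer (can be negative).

Answer: -4

Derivation:
Cofactor C_00 = -2
Entry delta = 0 - -2 = 2
Det delta = entry_delta * cofactor = 2 * -2 = -4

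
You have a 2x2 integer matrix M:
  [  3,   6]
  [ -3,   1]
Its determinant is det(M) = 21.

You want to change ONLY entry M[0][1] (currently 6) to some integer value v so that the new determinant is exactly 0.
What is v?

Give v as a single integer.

Answer: -1

Derivation:
det is linear in entry M[0][1]: det = old_det + (v - 6) * C_01
Cofactor C_01 = 3
Want det = 0: 21 + (v - 6) * 3 = 0
  (v - 6) = -21 / 3 = -7
  v = 6 + (-7) = -1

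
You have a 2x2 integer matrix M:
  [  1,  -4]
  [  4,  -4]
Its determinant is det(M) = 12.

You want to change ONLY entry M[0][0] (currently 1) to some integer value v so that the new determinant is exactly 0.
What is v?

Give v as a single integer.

Answer: 4

Derivation:
det is linear in entry M[0][0]: det = old_det + (v - 1) * C_00
Cofactor C_00 = -4
Want det = 0: 12 + (v - 1) * -4 = 0
  (v - 1) = -12 / -4 = 3
  v = 1 + (3) = 4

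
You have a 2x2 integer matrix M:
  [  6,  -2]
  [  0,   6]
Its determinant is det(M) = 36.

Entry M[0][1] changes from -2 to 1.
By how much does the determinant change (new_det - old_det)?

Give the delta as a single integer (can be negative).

Cofactor C_01 = 0
Entry delta = 1 - -2 = 3
Det delta = entry_delta * cofactor = 3 * 0 = 0

Answer: 0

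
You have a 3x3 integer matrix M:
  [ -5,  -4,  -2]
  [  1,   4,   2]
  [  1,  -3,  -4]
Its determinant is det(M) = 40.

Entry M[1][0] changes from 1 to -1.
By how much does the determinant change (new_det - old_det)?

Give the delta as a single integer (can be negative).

Answer: 20

Derivation:
Cofactor C_10 = -10
Entry delta = -1 - 1 = -2
Det delta = entry_delta * cofactor = -2 * -10 = 20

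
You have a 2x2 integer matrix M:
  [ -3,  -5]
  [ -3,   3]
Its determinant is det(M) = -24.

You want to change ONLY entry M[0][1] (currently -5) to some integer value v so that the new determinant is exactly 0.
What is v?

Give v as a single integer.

Answer: 3

Derivation:
det is linear in entry M[0][1]: det = old_det + (v - -5) * C_01
Cofactor C_01 = 3
Want det = 0: -24 + (v - -5) * 3 = 0
  (v - -5) = 24 / 3 = 8
  v = -5 + (8) = 3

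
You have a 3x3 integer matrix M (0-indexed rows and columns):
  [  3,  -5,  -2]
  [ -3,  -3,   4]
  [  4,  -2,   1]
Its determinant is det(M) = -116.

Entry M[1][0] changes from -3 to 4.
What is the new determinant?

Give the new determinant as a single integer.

Answer: -53

Derivation:
det is linear in row 1: changing M[1][0] by delta changes det by delta * cofactor(1,0).
Cofactor C_10 = (-1)^(1+0) * minor(1,0) = 9
Entry delta = 4 - -3 = 7
Det delta = 7 * 9 = 63
New det = -116 + 63 = -53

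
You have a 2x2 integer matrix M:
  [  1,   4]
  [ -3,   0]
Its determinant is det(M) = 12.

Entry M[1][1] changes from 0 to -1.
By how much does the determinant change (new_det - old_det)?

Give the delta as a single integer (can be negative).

Cofactor C_11 = 1
Entry delta = -1 - 0 = -1
Det delta = entry_delta * cofactor = -1 * 1 = -1

Answer: -1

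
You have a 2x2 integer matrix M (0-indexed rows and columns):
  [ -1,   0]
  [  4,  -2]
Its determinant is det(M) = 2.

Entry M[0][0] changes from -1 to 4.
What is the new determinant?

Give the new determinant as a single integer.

det is linear in row 0: changing M[0][0] by delta changes det by delta * cofactor(0,0).
Cofactor C_00 = (-1)^(0+0) * minor(0,0) = -2
Entry delta = 4 - -1 = 5
Det delta = 5 * -2 = -10
New det = 2 + -10 = -8

Answer: -8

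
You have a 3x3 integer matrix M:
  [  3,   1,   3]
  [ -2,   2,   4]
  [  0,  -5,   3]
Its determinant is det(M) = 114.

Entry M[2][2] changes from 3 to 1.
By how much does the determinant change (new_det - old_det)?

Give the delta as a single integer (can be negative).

Cofactor C_22 = 8
Entry delta = 1 - 3 = -2
Det delta = entry_delta * cofactor = -2 * 8 = -16

Answer: -16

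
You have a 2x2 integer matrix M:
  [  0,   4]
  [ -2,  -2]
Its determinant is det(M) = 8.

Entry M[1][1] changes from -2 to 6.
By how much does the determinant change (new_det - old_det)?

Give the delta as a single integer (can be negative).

Answer: 0

Derivation:
Cofactor C_11 = 0
Entry delta = 6 - -2 = 8
Det delta = entry_delta * cofactor = 8 * 0 = 0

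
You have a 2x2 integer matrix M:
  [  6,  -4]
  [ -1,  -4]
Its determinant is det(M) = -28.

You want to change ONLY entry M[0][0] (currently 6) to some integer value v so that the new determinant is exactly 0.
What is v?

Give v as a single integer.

Answer: -1

Derivation:
det is linear in entry M[0][0]: det = old_det + (v - 6) * C_00
Cofactor C_00 = -4
Want det = 0: -28 + (v - 6) * -4 = 0
  (v - 6) = 28 / -4 = -7
  v = 6 + (-7) = -1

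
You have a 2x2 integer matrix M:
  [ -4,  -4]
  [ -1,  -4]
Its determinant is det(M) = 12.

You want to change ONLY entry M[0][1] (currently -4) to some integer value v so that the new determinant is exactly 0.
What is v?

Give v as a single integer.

det is linear in entry M[0][1]: det = old_det + (v - -4) * C_01
Cofactor C_01 = 1
Want det = 0: 12 + (v - -4) * 1 = 0
  (v - -4) = -12 / 1 = -12
  v = -4 + (-12) = -16

Answer: -16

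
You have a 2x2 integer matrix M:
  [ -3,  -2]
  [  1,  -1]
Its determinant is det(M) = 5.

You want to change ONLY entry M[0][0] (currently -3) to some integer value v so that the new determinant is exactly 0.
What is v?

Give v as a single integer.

Answer: 2

Derivation:
det is linear in entry M[0][0]: det = old_det + (v - -3) * C_00
Cofactor C_00 = -1
Want det = 0: 5 + (v - -3) * -1 = 0
  (v - -3) = -5 / -1 = 5
  v = -3 + (5) = 2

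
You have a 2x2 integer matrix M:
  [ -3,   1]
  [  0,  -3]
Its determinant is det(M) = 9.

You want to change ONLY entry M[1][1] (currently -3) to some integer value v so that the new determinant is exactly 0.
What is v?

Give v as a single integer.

det is linear in entry M[1][1]: det = old_det + (v - -3) * C_11
Cofactor C_11 = -3
Want det = 0: 9 + (v - -3) * -3 = 0
  (v - -3) = -9 / -3 = 3
  v = -3 + (3) = 0

Answer: 0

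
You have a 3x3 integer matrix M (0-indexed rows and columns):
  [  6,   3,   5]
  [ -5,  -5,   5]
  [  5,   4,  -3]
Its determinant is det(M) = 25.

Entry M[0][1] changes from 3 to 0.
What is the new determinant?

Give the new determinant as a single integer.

det is linear in row 0: changing M[0][1] by delta changes det by delta * cofactor(0,1).
Cofactor C_01 = (-1)^(0+1) * minor(0,1) = 10
Entry delta = 0 - 3 = -3
Det delta = -3 * 10 = -30
New det = 25 + -30 = -5

Answer: -5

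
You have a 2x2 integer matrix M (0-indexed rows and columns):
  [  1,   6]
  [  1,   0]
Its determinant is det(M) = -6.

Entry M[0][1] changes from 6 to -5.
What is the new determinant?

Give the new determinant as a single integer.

Answer: 5

Derivation:
det is linear in row 0: changing M[0][1] by delta changes det by delta * cofactor(0,1).
Cofactor C_01 = (-1)^(0+1) * minor(0,1) = -1
Entry delta = -5 - 6 = -11
Det delta = -11 * -1 = 11
New det = -6 + 11 = 5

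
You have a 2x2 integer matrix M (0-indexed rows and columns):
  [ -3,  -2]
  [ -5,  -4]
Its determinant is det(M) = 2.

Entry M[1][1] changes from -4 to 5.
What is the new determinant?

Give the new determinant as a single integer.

det is linear in row 1: changing M[1][1] by delta changes det by delta * cofactor(1,1).
Cofactor C_11 = (-1)^(1+1) * minor(1,1) = -3
Entry delta = 5 - -4 = 9
Det delta = 9 * -3 = -27
New det = 2 + -27 = -25

Answer: -25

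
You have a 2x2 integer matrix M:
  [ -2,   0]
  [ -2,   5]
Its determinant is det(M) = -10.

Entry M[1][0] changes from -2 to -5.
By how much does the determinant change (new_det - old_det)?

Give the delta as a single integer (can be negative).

Cofactor C_10 = 0
Entry delta = -5 - -2 = -3
Det delta = entry_delta * cofactor = -3 * 0 = 0

Answer: 0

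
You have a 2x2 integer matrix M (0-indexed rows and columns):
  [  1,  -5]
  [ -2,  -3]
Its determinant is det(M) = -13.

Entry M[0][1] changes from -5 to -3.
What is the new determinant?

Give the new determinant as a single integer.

det is linear in row 0: changing M[0][1] by delta changes det by delta * cofactor(0,1).
Cofactor C_01 = (-1)^(0+1) * minor(0,1) = 2
Entry delta = -3 - -5 = 2
Det delta = 2 * 2 = 4
New det = -13 + 4 = -9

Answer: -9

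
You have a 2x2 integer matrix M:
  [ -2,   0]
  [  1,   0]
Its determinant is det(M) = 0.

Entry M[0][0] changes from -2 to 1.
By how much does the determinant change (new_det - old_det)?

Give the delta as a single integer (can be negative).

Cofactor C_00 = 0
Entry delta = 1 - -2 = 3
Det delta = entry_delta * cofactor = 3 * 0 = 0

Answer: 0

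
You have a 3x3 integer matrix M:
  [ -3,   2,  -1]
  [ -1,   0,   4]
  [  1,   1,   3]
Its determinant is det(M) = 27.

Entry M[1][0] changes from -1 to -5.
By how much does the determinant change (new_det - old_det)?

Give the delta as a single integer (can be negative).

Answer: 28

Derivation:
Cofactor C_10 = -7
Entry delta = -5 - -1 = -4
Det delta = entry_delta * cofactor = -4 * -7 = 28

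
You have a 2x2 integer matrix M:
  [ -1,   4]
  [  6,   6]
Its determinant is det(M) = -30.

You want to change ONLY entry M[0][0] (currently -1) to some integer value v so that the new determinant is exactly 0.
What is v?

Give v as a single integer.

Answer: 4

Derivation:
det is linear in entry M[0][0]: det = old_det + (v - -1) * C_00
Cofactor C_00 = 6
Want det = 0: -30 + (v - -1) * 6 = 0
  (v - -1) = 30 / 6 = 5
  v = -1 + (5) = 4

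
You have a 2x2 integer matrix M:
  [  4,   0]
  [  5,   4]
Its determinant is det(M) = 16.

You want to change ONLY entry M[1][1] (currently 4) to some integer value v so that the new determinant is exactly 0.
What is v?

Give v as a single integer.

det is linear in entry M[1][1]: det = old_det + (v - 4) * C_11
Cofactor C_11 = 4
Want det = 0: 16 + (v - 4) * 4 = 0
  (v - 4) = -16 / 4 = -4
  v = 4 + (-4) = 0

Answer: 0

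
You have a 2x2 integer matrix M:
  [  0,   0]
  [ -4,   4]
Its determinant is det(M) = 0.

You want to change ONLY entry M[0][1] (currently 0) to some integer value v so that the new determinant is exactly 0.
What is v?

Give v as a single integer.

Answer: 0

Derivation:
det is linear in entry M[0][1]: det = old_det + (v - 0) * C_01
Cofactor C_01 = 4
Want det = 0: 0 + (v - 0) * 4 = 0
  (v - 0) = 0 / 4 = 0
  v = 0 + (0) = 0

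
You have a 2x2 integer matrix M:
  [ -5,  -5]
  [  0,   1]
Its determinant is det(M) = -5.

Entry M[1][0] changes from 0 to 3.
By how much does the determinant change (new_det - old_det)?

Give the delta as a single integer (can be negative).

Answer: 15

Derivation:
Cofactor C_10 = 5
Entry delta = 3 - 0 = 3
Det delta = entry_delta * cofactor = 3 * 5 = 15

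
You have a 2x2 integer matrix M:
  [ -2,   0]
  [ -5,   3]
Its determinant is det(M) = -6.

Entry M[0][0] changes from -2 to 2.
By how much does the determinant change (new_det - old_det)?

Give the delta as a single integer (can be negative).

Cofactor C_00 = 3
Entry delta = 2 - -2 = 4
Det delta = entry_delta * cofactor = 4 * 3 = 12

Answer: 12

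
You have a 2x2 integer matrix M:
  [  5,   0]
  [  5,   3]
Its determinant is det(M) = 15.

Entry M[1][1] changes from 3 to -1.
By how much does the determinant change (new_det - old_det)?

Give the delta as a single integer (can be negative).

Answer: -20

Derivation:
Cofactor C_11 = 5
Entry delta = -1 - 3 = -4
Det delta = entry_delta * cofactor = -4 * 5 = -20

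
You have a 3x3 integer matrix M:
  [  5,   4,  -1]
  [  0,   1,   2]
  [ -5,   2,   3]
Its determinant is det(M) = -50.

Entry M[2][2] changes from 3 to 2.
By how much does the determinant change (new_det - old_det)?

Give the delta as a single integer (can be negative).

Cofactor C_22 = 5
Entry delta = 2 - 3 = -1
Det delta = entry_delta * cofactor = -1 * 5 = -5

Answer: -5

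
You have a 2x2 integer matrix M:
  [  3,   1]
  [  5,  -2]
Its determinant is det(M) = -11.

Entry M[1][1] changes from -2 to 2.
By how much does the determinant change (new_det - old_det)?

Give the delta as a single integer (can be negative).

Answer: 12

Derivation:
Cofactor C_11 = 3
Entry delta = 2 - -2 = 4
Det delta = entry_delta * cofactor = 4 * 3 = 12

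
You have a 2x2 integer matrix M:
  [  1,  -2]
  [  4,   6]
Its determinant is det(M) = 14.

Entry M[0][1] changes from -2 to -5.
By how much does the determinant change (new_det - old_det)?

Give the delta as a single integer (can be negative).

Answer: 12

Derivation:
Cofactor C_01 = -4
Entry delta = -5 - -2 = -3
Det delta = entry_delta * cofactor = -3 * -4 = 12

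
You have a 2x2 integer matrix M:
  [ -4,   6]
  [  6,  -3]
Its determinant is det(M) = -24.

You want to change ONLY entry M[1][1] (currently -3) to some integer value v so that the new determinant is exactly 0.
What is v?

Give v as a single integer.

det is linear in entry M[1][1]: det = old_det + (v - -3) * C_11
Cofactor C_11 = -4
Want det = 0: -24 + (v - -3) * -4 = 0
  (v - -3) = 24 / -4 = -6
  v = -3 + (-6) = -9

Answer: -9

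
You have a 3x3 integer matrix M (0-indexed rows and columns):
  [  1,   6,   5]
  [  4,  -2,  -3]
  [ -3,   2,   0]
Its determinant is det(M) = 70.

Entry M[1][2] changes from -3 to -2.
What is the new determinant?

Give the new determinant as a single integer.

det is linear in row 1: changing M[1][2] by delta changes det by delta * cofactor(1,2).
Cofactor C_12 = (-1)^(1+2) * minor(1,2) = -20
Entry delta = -2 - -3 = 1
Det delta = 1 * -20 = -20
New det = 70 + -20 = 50

Answer: 50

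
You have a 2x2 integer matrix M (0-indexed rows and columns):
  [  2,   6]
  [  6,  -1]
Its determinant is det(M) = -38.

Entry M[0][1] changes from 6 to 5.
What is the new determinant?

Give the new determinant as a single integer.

det is linear in row 0: changing M[0][1] by delta changes det by delta * cofactor(0,1).
Cofactor C_01 = (-1)^(0+1) * minor(0,1) = -6
Entry delta = 5 - 6 = -1
Det delta = -1 * -6 = 6
New det = -38 + 6 = -32

Answer: -32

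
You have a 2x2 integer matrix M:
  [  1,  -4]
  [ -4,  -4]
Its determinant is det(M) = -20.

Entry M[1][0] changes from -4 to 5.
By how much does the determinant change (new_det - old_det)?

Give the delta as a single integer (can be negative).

Cofactor C_10 = 4
Entry delta = 5 - -4 = 9
Det delta = entry_delta * cofactor = 9 * 4 = 36

Answer: 36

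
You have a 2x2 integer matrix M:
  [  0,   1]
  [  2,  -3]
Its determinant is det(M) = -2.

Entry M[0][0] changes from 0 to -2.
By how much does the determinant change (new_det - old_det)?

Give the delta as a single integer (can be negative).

Cofactor C_00 = -3
Entry delta = -2 - 0 = -2
Det delta = entry_delta * cofactor = -2 * -3 = 6

Answer: 6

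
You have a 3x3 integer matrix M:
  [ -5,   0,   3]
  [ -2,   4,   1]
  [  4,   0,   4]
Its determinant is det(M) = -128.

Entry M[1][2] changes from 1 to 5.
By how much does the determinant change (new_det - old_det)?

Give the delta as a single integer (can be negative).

Cofactor C_12 = 0
Entry delta = 5 - 1 = 4
Det delta = entry_delta * cofactor = 4 * 0 = 0

Answer: 0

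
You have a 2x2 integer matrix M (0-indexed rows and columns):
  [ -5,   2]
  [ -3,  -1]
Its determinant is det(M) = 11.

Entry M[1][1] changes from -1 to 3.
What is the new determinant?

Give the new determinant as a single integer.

det is linear in row 1: changing M[1][1] by delta changes det by delta * cofactor(1,1).
Cofactor C_11 = (-1)^(1+1) * minor(1,1) = -5
Entry delta = 3 - -1 = 4
Det delta = 4 * -5 = -20
New det = 11 + -20 = -9

Answer: -9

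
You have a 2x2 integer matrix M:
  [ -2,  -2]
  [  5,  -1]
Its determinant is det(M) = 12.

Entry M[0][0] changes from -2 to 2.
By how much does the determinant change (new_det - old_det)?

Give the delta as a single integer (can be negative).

Cofactor C_00 = -1
Entry delta = 2 - -2 = 4
Det delta = entry_delta * cofactor = 4 * -1 = -4

Answer: -4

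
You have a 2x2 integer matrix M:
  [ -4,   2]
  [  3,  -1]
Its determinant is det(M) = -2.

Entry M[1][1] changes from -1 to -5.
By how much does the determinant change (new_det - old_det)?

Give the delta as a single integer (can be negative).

Cofactor C_11 = -4
Entry delta = -5 - -1 = -4
Det delta = entry_delta * cofactor = -4 * -4 = 16

Answer: 16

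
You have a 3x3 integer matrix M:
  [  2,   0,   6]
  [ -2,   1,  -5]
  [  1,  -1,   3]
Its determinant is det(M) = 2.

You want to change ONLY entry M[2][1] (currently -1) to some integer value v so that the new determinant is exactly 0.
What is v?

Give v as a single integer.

Answer: 0

Derivation:
det is linear in entry M[2][1]: det = old_det + (v - -1) * C_21
Cofactor C_21 = -2
Want det = 0: 2 + (v - -1) * -2 = 0
  (v - -1) = -2 / -2 = 1
  v = -1 + (1) = 0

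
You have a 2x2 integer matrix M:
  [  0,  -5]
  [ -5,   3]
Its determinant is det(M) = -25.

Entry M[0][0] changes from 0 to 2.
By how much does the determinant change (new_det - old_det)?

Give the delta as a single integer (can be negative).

Answer: 6

Derivation:
Cofactor C_00 = 3
Entry delta = 2 - 0 = 2
Det delta = entry_delta * cofactor = 2 * 3 = 6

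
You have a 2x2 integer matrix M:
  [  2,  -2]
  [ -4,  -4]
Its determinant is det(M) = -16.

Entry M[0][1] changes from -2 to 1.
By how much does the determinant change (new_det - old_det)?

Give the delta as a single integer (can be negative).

Cofactor C_01 = 4
Entry delta = 1 - -2 = 3
Det delta = entry_delta * cofactor = 3 * 4 = 12

Answer: 12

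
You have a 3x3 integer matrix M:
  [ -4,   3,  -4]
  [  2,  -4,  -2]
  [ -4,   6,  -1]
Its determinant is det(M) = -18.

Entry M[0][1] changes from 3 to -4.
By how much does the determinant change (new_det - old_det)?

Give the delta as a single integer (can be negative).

Answer: -70

Derivation:
Cofactor C_01 = 10
Entry delta = -4 - 3 = -7
Det delta = entry_delta * cofactor = -7 * 10 = -70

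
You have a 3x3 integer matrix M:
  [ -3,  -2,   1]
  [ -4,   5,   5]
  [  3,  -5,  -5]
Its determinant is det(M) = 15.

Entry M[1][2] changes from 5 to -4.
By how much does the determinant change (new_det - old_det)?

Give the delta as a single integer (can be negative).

Cofactor C_12 = -21
Entry delta = -4 - 5 = -9
Det delta = entry_delta * cofactor = -9 * -21 = 189

Answer: 189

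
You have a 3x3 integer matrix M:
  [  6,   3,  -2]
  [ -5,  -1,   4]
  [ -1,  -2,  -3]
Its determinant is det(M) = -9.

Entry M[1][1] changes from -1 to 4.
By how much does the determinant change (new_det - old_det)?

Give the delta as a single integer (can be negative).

Answer: -100

Derivation:
Cofactor C_11 = -20
Entry delta = 4 - -1 = 5
Det delta = entry_delta * cofactor = 5 * -20 = -100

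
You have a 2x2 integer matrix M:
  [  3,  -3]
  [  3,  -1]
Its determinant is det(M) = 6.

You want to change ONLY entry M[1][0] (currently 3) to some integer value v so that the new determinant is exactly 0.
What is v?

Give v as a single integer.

Answer: 1

Derivation:
det is linear in entry M[1][0]: det = old_det + (v - 3) * C_10
Cofactor C_10 = 3
Want det = 0: 6 + (v - 3) * 3 = 0
  (v - 3) = -6 / 3 = -2
  v = 3 + (-2) = 1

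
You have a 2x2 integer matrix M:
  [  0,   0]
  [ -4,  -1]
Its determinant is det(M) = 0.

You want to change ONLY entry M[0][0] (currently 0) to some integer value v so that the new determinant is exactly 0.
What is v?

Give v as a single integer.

Answer: 0

Derivation:
det is linear in entry M[0][0]: det = old_det + (v - 0) * C_00
Cofactor C_00 = -1
Want det = 0: 0 + (v - 0) * -1 = 0
  (v - 0) = 0 / -1 = 0
  v = 0 + (0) = 0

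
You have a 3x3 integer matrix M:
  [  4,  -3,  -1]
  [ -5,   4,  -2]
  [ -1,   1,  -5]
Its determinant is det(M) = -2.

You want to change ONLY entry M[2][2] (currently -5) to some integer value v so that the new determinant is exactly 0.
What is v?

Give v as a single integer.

Answer: -3

Derivation:
det is linear in entry M[2][2]: det = old_det + (v - -5) * C_22
Cofactor C_22 = 1
Want det = 0: -2 + (v - -5) * 1 = 0
  (v - -5) = 2 / 1 = 2
  v = -5 + (2) = -3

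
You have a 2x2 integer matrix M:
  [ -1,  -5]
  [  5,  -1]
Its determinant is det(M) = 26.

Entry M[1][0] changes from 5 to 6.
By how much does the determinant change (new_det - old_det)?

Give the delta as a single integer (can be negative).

Answer: 5

Derivation:
Cofactor C_10 = 5
Entry delta = 6 - 5 = 1
Det delta = entry_delta * cofactor = 1 * 5 = 5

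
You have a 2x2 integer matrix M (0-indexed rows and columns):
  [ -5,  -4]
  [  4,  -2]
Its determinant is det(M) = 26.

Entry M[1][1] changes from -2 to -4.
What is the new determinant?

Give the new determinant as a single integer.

Answer: 36

Derivation:
det is linear in row 1: changing M[1][1] by delta changes det by delta * cofactor(1,1).
Cofactor C_11 = (-1)^(1+1) * minor(1,1) = -5
Entry delta = -4 - -2 = -2
Det delta = -2 * -5 = 10
New det = 26 + 10 = 36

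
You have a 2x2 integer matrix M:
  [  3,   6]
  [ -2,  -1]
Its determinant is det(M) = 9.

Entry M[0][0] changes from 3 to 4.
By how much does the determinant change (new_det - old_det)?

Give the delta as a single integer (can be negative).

Answer: -1

Derivation:
Cofactor C_00 = -1
Entry delta = 4 - 3 = 1
Det delta = entry_delta * cofactor = 1 * -1 = -1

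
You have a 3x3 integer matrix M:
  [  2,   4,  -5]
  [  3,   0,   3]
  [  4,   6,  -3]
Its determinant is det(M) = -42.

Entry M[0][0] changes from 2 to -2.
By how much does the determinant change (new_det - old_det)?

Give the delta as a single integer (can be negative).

Cofactor C_00 = -18
Entry delta = -2 - 2 = -4
Det delta = entry_delta * cofactor = -4 * -18 = 72

Answer: 72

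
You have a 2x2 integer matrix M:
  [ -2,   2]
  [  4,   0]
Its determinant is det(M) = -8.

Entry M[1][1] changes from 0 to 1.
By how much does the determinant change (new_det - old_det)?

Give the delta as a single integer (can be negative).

Cofactor C_11 = -2
Entry delta = 1 - 0 = 1
Det delta = entry_delta * cofactor = 1 * -2 = -2

Answer: -2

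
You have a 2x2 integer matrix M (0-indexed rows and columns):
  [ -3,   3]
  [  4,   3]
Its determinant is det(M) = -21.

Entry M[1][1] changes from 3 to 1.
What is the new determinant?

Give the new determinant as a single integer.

det is linear in row 1: changing M[1][1] by delta changes det by delta * cofactor(1,1).
Cofactor C_11 = (-1)^(1+1) * minor(1,1) = -3
Entry delta = 1 - 3 = -2
Det delta = -2 * -3 = 6
New det = -21 + 6 = -15

Answer: -15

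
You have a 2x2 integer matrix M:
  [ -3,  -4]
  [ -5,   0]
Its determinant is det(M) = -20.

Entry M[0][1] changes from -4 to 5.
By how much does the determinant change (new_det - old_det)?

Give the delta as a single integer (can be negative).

Answer: 45

Derivation:
Cofactor C_01 = 5
Entry delta = 5 - -4 = 9
Det delta = entry_delta * cofactor = 9 * 5 = 45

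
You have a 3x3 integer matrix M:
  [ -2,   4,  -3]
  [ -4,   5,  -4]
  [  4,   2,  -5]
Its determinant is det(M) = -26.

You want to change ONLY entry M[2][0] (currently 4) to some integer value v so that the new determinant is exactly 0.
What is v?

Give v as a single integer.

det is linear in entry M[2][0]: det = old_det + (v - 4) * C_20
Cofactor C_20 = -1
Want det = 0: -26 + (v - 4) * -1 = 0
  (v - 4) = 26 / -1 = -26
  v = 4 + (-26) = -22

Answer: -22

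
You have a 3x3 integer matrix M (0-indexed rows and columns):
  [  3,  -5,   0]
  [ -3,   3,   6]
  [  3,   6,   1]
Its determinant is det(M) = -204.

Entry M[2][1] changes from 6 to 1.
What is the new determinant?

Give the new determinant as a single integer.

Answer: -114

Derivation:
det is linear in row 2: changing M[2][1] by delta changes det by delta * cofactor(2,1).
Cofactor C_21 = (-1)^(2+1) * minor(2,1) = -18
Entry delta = 1 - 6 = -5
Det delta = -5 * -18 = 90
New det = -204 + 90 = -114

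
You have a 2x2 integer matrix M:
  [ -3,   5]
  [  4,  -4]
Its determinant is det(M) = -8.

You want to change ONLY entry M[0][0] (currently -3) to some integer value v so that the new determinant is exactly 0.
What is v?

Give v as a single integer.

Answer: -5

Derivation:
det is linear in entry M[0][0]: det = old_det + (v - -3) * C_00
Cofactor C_00 = -4
Want det = 0: -8 + (v - -3) * -4 = 0
  (v - -3) = 8 / -4 = -2
  v = -3 + (-2) = -5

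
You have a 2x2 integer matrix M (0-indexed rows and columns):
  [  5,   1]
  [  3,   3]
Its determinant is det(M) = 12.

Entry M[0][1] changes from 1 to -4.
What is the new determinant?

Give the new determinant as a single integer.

det is linear in row 0: changing M[0][1] by delta changes det by delta * cofactor(0,1).
Cofactor C_01 = (-1)^(0+1) * minor(0,1) = -3
Entry delta = -4 - 1 = -5
Det delta = -5 * -3 = 15
New det = 12 + 15 = 27

Answer: 27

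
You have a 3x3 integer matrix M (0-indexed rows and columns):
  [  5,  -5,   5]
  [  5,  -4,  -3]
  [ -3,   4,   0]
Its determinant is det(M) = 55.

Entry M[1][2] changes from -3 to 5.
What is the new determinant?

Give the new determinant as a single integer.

det is linear in row 1: changing M[1][2] by delta changes det by delta * cofactor(1,2).
Cofactor C_12 = (-1)^(1+2) * minor(1,2) = -5
Entry delta = 5 - -3 = 8
Det delta = 8 * -5 = -40
New det = 55 + -40 = 15

Answer: 15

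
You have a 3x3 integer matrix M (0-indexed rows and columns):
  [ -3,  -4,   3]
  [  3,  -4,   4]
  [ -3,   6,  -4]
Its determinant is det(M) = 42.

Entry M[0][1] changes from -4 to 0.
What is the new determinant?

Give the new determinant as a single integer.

Answer: 42

Derivation:
det is linear in row 0: changing M[0][1] by delta changes det by delta * cofactor(0,1).
Cofactor C_01 = (-1)^(0+1) * minor(0,1) = 0
Entry delta = 0 - -4 = 4
Det delta = 4 * 0 = 0
New det = 42 + 0 = 42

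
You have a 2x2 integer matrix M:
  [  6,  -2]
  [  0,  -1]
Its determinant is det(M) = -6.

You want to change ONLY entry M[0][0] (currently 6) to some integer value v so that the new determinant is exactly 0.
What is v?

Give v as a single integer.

det is linear in entry M[0][0]: det = old_det + (v - 6) * C_00
Cofactor C_00 = -1
Want det = 0: -6 + (v - 6) * -1 = 0
  (v - 6) = 6 / -1 = -6
  v = 6 + (-6) = 0

Answer: 0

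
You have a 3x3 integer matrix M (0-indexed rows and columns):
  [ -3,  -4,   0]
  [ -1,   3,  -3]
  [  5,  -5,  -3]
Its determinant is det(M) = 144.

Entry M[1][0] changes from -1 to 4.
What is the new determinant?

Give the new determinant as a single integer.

det is linear in row 1: changing M[1][0] by delta changes det by delta * cofactor(1,0).
Cofactor C_10 = (-1)^(1+0) * minor(1,0) = -12
Entry delta = 4 - -1 = 5
Det delta = 5 * -12 = -60
New det = 144 + -60 = 84

Answer: 84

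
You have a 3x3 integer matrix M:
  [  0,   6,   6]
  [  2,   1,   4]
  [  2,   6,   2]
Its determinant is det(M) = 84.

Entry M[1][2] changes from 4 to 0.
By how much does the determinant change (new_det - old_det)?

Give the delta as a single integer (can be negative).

Answer: -48

Derivation:
Cofactor C_12 = 12
Entry delta = 0 - 4 = -4
Det delta = entry_delta * cofactor = -4 * 12 = -48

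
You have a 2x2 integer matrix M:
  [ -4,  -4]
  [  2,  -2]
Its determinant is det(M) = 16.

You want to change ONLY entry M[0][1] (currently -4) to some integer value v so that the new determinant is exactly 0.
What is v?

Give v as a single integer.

Answer: 4

Derivation:
det is linear in entry M[0][1]: det = old_det + (v - -4) * C_01
Cofactor C_01 = -2
Want det = 0: 16 + (v - -4) * -2 = 0
  (v - -4) = -16 / -2 = 8
  v = -4 + (8) = 4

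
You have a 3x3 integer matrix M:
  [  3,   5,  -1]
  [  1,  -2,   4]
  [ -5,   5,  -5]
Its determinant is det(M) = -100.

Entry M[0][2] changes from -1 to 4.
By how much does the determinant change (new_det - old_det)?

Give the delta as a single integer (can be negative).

Cofactor C_02 = -5
Entry delta = 4 - -1 = 5
Det delta = entry_delta * cofactor = 5 * -5 = -25

Answer: -25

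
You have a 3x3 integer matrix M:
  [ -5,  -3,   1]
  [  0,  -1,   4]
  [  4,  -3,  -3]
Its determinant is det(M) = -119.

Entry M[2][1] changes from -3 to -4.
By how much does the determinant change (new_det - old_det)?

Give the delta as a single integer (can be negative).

Cofactor C_21 = 20
Entry delta = -4 - -3 = -1
Det delta = entry_delta * cofactor = -1 * 20 = -20

Answer: -20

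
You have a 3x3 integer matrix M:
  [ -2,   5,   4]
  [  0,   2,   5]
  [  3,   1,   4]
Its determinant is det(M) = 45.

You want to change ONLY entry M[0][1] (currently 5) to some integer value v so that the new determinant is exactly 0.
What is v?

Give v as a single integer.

det is linear in entry M[0][1]: det = old_det + (v - 5) * C_01
Cofactor C_01 = 15
Want det = 0: 45 + (v - 5) * 15 = 0
  (v - 5) = -45 / 15 = -3
  v = 5 + (-3) = 2

Answer: 2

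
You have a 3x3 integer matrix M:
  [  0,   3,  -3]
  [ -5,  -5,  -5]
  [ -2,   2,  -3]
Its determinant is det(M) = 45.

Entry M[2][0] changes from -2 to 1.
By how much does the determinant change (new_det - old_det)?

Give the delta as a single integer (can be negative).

Answer: -90

Derivation:
Cofactor C_20 = -30
Entry delta = 1 - -2 = 3
Det delta = entry_delta * cofactor = 3 * -30 = -90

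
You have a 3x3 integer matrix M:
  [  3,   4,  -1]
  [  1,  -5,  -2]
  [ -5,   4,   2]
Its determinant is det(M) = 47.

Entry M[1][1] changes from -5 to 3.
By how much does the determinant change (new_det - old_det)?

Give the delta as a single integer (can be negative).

Answer: 8

Derivation:
Cofactor C_11 = 1
Entry delta = 3 - -5 = 8
Det delta = entry_delta * cofactor = 8 * 1 = 8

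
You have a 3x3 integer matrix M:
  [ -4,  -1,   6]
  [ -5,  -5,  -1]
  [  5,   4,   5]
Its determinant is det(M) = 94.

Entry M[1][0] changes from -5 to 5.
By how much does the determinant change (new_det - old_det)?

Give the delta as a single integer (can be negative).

Answer: 290

Derivation:
Cofactor C_10 = 29
Entry delta = 5 - -5 = 10
Det delta = entry_delta * cofactor = 10 * 29 = 290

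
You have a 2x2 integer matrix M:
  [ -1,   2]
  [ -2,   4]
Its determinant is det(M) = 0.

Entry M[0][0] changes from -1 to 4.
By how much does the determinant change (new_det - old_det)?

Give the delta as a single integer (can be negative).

Cofactor C_00 = 4
Entry delta = 4 - -1 = 5
Det delta = entry_delta * cofactor = 5 * 4 = 20

Answer: 20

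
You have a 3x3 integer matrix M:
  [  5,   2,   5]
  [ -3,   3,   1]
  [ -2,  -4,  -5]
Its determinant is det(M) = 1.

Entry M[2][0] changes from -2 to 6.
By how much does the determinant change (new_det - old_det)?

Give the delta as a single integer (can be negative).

Answer: -104

Derivation:
Cofactor C_20 = -13
Entry delta = 6 - -2 = 8
Det delta = entry_delta * cofactor = 8 * -13 = -104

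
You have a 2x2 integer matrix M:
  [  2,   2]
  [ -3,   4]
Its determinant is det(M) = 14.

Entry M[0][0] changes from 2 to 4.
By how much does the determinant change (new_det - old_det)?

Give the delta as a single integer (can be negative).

Answer: 8

Derivation:
Cofactor C_00 = 4
Entry delta = 4 - 2 = 2
Det delta = entry_delta * cofactor = 2 * 4 = 8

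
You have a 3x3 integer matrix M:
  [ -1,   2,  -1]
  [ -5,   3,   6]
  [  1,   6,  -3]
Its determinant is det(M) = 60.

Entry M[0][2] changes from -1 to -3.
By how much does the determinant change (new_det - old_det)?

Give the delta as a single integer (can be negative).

Answer: 66

Derivation:
Cofactor C_02 = -33
Entry delta = -3 - -1 = -2
Det delta = entry_delta * cofactor = -2 * -33 = 66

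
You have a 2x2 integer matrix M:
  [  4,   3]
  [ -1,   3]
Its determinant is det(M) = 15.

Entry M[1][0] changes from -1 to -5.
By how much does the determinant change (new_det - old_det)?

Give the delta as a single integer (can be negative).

Cofactor C_10 = -3
Entry delta = -5 - -1 = -4
Det delta = entry_delta * cofactor = -4 * -3 = 12

Answer: 12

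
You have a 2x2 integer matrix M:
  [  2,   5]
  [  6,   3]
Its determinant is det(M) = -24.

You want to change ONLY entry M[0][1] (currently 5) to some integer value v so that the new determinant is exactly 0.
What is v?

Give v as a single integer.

Answer: 1

Derivation:
det is linear in entry M[0][1]: det = old_det + (v - 5) * C_01
Cofactor C_01 = -6
Want det = 0: -24 + (v - 5) * -6 = 0
  (v - 5) = 24 / -6 = -4
  v = 5 + (-4) = 1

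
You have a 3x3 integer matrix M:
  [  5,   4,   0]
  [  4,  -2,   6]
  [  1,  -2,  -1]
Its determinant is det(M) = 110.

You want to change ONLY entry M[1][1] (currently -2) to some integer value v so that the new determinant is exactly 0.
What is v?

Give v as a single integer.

det is linear in entry M[1][1]: det = old_det + (v - -2) * C_11
Cofactor C_11 = -5
Want det = 0: 110 + (v - -2) * -5 = 0
  (v - -2) = -110 / -5 = 22
  v = -2 + (22) = 20

Answer: 20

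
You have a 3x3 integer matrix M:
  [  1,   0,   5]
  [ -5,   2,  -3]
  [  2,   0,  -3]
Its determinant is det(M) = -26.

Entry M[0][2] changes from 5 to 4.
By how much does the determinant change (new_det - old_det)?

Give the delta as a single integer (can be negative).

Answer: 4

Derivation:
Cofactor C_02 = -4
Entry delta = 4 - 5 = -1
Det delta = entry_delta * cofactor = -1 * -4 = 4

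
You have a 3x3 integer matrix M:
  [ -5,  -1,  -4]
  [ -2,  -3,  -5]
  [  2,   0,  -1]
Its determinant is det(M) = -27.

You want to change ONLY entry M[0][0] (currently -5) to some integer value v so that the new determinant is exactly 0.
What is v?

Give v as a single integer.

Answer: 4

Derivation:
det is linear in entry M[0][0]: det = old_det + (v - -5) * C_00
Cofactor C_00 = 3
Want det = 0: -27 + (v - -5) * 3 = 0
  (v - -5) = 27 / 3 = 9
  v = -5 + (9) = 4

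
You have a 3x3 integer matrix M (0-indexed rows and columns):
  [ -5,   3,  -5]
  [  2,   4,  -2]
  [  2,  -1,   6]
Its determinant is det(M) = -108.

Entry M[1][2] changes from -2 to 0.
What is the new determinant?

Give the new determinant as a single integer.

Answer: -106

Derivation:
det is linear in row 1: changing M[1][2] by delta changes det by delta * cofactor(1,2).
Cofactor C_12 = (-1)^(1+2) * minor(1,2) = 1
Entry delta = 0 - -2 = 2
Det delta = 2 * 1 = 2
New det = -108 + 2 = -106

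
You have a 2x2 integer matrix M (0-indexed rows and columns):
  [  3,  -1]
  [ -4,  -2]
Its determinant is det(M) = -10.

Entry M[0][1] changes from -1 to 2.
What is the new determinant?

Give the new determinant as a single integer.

Answer: 2

Derivation:
det is linear in row 0: changing M[0][1] by delta changes det by delta * cofactor(0,1).
Cofactor C_01 = (-1)^(0+1) * minor(0,1) = 4
Entry delta = 2 - -1 = 3
Det delta = 3 * 4 = 12
New det = -10 + 12 = 2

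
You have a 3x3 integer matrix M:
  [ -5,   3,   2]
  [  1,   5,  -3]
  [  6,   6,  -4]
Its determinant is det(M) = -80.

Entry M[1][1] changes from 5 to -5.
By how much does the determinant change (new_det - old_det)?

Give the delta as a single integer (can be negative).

Answer: -80

Derivation:
Cofactor C_11 = 8
Entry delta = -5 - 5 = -10
Det delta = entry_delta * cofactor = -10 * 8 = -80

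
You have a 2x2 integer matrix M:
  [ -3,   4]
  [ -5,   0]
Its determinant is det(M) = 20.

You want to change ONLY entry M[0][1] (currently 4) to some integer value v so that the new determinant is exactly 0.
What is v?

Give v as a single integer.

Answer: 0

Derivation:
det is linear in entry M[0][1]: det = old_det + (v - 4) * C_01
Cofactor C_01 = 5
Want det = 0: 20 + (v - 4) * 5 = 0
  (v - 4) = -20 / 5 = -4
  v = 4 + (-4) = 0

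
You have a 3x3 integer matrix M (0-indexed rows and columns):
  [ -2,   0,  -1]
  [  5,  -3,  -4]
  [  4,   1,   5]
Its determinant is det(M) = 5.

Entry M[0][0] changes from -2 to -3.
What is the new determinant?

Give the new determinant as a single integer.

det is linear in row 0: changing M[0][0] by delta changes det by delta * cofactor(0,0).
Cofactor C_00 = (-1)^(0+0) * minor(0,0) = -11
Entry delta = -3 - -2 = -1
Det delta = -1 * -11 = 11
New det = 5 + 11 = 16

Answer: 16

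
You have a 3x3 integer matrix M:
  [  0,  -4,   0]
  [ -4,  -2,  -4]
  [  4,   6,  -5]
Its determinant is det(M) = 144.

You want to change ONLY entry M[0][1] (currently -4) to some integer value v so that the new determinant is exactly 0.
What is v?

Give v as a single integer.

Answer: 0

Derivation:
det is linear in entry M[0][1]: det = old_det + (v - -4) * C_01
Cofactor C_01 = -36
Want det = 0: 144 + (v - -4) * -36 = 0
  (v - -4) = -144 / -36 = 4
  v = -4 + (4) = 0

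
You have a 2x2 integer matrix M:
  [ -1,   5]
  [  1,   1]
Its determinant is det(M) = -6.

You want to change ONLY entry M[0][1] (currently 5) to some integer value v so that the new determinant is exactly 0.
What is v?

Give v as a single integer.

det is linear in entry M[0][1]: det = old_det + (v - 5) * C_01
Cofactor C_01 = -1
Want det = 0: -6 + (v - 5) * -1 = 0
  (v - 5) = 6 / -1 = -6
  v = 5 + (-6) = -1

Answer: -1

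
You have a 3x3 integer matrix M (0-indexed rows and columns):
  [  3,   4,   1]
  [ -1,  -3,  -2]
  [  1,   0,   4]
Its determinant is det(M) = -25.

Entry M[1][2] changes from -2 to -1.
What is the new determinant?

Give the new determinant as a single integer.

Answer: -21

Derivation:
det is linear in row 1: changing M[1][2] by delta changes det by delta * cofactor(1,2).
Cofactor C_12 = (-1)^(1+2) * minor(1,2) = 4
Entry delta = -1 - -2 = 1
Det delta = 1 * 4 = 4
New det = -25 + 4 = -21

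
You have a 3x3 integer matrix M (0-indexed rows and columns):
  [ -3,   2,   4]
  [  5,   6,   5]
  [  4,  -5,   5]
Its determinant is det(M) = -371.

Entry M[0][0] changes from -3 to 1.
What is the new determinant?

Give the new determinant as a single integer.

Answer: -151

Derivation:
det is linear in row 0: changing M[0][0] by delta changes det by delta * cofactor(0,0).
Cofactor C_00 = (-1)^(0+0) * minor(0,0) = 55
Entry delta = 1 - -3 = 4
Det delta = 4 * 55 = 220
New det = -371 + 220 = -151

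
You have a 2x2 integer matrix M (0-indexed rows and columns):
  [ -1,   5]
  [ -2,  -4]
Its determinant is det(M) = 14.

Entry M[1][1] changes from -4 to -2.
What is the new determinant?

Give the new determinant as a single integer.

det is linear in row 1: changing M[1][1] by delta changes det by delta * cofactor(1,1).
Cofactor C_11 = (-1)^(1+1) * minor(1,1) = -1
Entry delta = -2 - -4 = 2
Det delta = 2 * -1 = -2
New det = 14 + -2 = 12

Answer: 12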